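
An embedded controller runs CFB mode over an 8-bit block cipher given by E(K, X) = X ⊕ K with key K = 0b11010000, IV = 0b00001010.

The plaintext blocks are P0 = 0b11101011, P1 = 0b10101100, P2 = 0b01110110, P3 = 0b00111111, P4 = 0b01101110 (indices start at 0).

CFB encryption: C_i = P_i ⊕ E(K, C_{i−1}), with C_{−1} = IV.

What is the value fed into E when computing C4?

C0: E(K, 0b00001010) = 0b11011010; 0b11101011 ⊕ 0b11011010 = 0b00110001.
C1: E(K, 0b00110001) = 0b11100001; 0b10101100 ⊕ 0b11100001 = 0b01001101.
C2: E(K, 0b01001101) = 0b10011101; 0b01110110 ⊕ 0b10011101 = 0b11101011.
C3: E(K, 0b11101011) = 0b00111011; 0b00111111 ⊕ 0b00111011 = 0b00000100.
C4: E(K, 0b00000100) = 0b11010100; 0b01101110 ⊕ 0b11010100 = 0b10111010.
So the input to E for block 4 is 0b00000100.

0b00000100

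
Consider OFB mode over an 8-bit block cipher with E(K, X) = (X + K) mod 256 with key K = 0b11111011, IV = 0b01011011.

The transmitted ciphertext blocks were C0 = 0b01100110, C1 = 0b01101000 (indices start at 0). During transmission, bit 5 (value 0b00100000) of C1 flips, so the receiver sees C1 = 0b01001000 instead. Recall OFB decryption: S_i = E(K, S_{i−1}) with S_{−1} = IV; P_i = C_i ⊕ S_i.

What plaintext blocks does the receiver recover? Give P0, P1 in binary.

P0 = 0b00110000, P1 = 0b00011001

Only C1 changed, to 0b01001000. In OFB, a change in C_i flips the same bit in P_i only; the keystream is unaffected. Decrypting the received ciphertext:
P0: S = E(K, 0b01011011) = 0b01010110; 0b01100110 ⊕ 0b01010110 = 0b00110000.
P1: S = E(K, 0b01010110) = 0b01010001; 0b01001000 ⊕ 0b01010001 = 0b00011001.
Blocks that differ from the original plaintext: P1.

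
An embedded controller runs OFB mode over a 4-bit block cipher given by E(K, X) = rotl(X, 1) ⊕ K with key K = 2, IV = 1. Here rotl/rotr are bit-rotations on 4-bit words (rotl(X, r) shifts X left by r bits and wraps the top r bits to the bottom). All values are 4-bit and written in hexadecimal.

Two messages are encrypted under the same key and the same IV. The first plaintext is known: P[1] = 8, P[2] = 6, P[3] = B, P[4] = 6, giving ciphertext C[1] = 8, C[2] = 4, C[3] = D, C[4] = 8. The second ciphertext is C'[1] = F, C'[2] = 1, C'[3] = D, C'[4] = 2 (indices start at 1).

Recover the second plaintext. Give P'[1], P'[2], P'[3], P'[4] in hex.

P'[1] = F, P'[2] = 3, P'[3] = B, P'[4] = C

In OFB with a reused IV, both messages share the same keystream S_i, so C_i ⊕ C'_i = P_i ⊕ P'_i and thus P'_i = P_i ⊕ C_i ⊕ C'_i.
P'[1]: 8 ⊕ 8 ⊕ F = F.
P'[2]: 6 ⊕ 4 ⊕ 1 = 3.
P'[3]: B ⊕ D ⊕ D = B.
P'[4]: 6 ⊕ 8 ⊕ 2 = C.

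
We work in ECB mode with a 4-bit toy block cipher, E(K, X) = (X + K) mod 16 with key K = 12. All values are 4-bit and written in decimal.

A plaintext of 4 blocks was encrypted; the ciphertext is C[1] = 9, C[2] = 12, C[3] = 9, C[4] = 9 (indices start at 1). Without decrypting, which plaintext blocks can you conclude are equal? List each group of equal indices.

P[1] = P[3] = P[4]

ECB encrypts each block independently with the same key, so equal ciphertext blocks imply equal plaintext blocks.
C[1] = C[3] = C[4] = 9, so P[1] = P[3] = P[4].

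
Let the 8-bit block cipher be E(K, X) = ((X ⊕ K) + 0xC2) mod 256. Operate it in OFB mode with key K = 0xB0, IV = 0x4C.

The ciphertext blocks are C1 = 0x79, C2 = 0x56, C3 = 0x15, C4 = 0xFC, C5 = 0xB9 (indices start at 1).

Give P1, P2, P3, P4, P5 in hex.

P1 = 0xC7, P2 = 0x86, P3 = 0x37, P4 = 0xA8, P5 = 0x1F

OFB decryption: S_i = E(K, S_{i−1}) with S_{0} = IV; P_i = C_i ⊕ S_i.
P1: S = E(K, 0x4C) = 0xBE; 0x79 ⊕ 0xBE = 0xC7.
P2: S = E(K, 0xBE) = 0xD0; 0x56 ⊕ 0xD0 = 0x86.
P3: S = E(K, 0xD0) = 0x22; 0x15 ⊕ 0x22 = 0x37.
P4: S = E(K, 0x22) = 0x54; 0xFC ⊕ 0x54 = 0xA8.
P5: S = E(K, 0x54) = 0xA6; 0xB9 ⊕ 0xA6 = 0x1F.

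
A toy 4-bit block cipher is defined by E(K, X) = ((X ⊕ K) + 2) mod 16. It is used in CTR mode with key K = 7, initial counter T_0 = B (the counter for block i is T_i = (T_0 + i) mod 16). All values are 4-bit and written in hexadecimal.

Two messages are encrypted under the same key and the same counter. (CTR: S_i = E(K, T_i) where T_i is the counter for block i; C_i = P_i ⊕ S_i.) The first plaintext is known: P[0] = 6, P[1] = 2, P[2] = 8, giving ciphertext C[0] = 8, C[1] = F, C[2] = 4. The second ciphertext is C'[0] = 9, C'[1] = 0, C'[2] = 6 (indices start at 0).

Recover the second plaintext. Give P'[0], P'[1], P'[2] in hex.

In CTR with a reused counter, both messages share the same keystream S_i, so C_i ⊕ C'_i = P_i ⊕ P'_i and thus P'_i = P_i ⊕ C_i ⊕ C'_i.
P'[0]: 6 ⊕ 8 ⊕ 9 = 7.
P'[1]: 2 ⊕ F ⊕ 0 = D.
P'[2]: 8 ⊕ 4 ⊕ 6 = A.

P'[0] = 7, P'[1] = D, P'[2] = A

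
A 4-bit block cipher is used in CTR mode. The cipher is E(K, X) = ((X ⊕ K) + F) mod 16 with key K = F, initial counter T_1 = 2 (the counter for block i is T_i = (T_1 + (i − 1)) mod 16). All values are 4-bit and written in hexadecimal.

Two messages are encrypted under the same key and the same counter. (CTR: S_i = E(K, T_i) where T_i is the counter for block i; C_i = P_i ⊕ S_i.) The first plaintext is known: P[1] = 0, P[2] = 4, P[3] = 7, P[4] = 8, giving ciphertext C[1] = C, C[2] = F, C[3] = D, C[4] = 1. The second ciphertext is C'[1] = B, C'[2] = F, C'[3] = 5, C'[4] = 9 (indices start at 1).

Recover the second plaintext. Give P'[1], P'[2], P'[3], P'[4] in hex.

In CTR with a reused counter, both messages share the same keystream S_i, so C_i ⊕ C'_i = P_i ⊕ P'_i and thus P'_i = P_i ⊕ C_i ⊕ C'_i.
P'[1]: 0 ⊕ C ⊕ B = 7.
P'[2]: 4 ⊕ F ⊕ F = 4.
P'[3]: 7 ⊕ D ⊕ 5 = F.
P'[4]: 8 ⊕ 1 ⊕ 9 = 0.

P'[1] = 7, P'[2] = 4, P'[3] = F, P'[4] = 0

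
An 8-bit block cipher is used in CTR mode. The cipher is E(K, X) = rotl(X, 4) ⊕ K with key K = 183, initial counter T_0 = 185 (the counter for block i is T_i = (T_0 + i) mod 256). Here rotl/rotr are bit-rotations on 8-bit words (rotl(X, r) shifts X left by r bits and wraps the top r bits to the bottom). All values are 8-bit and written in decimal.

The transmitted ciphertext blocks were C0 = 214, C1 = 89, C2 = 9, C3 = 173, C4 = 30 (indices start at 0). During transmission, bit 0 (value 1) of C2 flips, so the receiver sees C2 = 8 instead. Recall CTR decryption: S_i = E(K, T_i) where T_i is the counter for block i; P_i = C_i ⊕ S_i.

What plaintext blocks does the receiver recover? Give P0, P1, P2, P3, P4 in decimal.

P0 = 250, P1 = 69, P2 = 4, P3 = 209, P4 = 114

Only C2 changed, to 8. In CTR, a change in C_i flips the same bit in P_i only; the keystream is unaffected. Decrypting the received ciphertext:
P0: T = 185, S = E(K, T) = 44; 214 ⊕ 44 = 250.
P1: T = 186, S = E(K, T) = 28; 89 ⊕ 28 = 69.
P2: T = 187, S = E(K, T) = 12; 8 ⊕ 12 = 4.
P3: T = 188, S = E(K, T) = 124; 173 ⊕ 124 = 209.
P4: T = 189, S = E(K, T) = 108; 30 ⊕ 108 = 114.
Blocks that differ from the original plaintext: P2.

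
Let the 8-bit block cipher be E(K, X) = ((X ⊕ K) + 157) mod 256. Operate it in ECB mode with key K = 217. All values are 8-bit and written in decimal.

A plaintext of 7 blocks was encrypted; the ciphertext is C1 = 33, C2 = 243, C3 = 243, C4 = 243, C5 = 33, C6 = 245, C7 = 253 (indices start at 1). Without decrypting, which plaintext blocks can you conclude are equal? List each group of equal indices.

P1 = P5; P2 = P3 = P4

ECB encrypts each block independently with the same key, so equal ciphertext blocks imply equal plaintext blocks.
C1 = C5 = 33, so P1 = P5.
C2 = C3 = C4 = 243, so P2 = P3 = P4.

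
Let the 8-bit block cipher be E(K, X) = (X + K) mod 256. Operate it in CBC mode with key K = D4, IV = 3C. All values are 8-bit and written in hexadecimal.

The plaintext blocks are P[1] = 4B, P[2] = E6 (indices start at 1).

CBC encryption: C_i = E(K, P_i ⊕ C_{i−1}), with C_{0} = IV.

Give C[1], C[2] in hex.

C[1]: P[1] ⊕ 3C = 77; E(K, 77) = 4B.
C[2]: P[2] ⊕ 4B = AD; E(K, AD) = 81.

C[1] = 4B, C[2] = 81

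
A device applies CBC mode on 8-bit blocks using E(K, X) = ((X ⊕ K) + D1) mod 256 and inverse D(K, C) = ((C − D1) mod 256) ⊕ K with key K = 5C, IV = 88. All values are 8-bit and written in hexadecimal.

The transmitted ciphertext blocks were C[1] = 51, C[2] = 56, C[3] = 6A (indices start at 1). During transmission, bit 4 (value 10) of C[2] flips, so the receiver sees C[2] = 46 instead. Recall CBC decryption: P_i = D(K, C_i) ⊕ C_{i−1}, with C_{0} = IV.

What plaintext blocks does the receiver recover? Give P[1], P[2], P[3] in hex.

P[1] = 54, P[2] = 78, P[3] = 83

Only C[2] changed, to 46. In CBC, a change in C_i garbles P_i and flips the same bit in P_{i+1}. Decrypting the received ciphertext:
P[1]: D(K, 51) = DC; DC ⊕ 88 = 54.
P[2]: D(K, 46) = 29; 29 ⊕ 51 = 78.
P[3]: D(K, 6A) = C5; C5 ⊕ 46 = 83.
Blocks that differ from the original plaintext: P[2], P[3].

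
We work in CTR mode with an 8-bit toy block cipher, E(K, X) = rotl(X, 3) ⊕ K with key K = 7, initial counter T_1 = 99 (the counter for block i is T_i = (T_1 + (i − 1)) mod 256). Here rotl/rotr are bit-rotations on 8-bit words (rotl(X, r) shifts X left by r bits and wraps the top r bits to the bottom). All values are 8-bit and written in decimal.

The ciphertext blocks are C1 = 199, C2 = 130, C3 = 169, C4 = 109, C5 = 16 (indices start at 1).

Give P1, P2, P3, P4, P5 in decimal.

CTR decryption: S_i = E(K, T_i) where T_i is the counter for block i; P_i = C_i ⊕ S_i.
P1: T = 99, S = E(K, T) = 28; 199 ⊕ 28 = 219.
P2: T = 100, S = E(K, T) = 36; 130 ⊕ 36 = 166.
P3: T = 101, S = E(K, T) = 44; 169 ⊕ 44 = 133.
P4: T = 102, S = E(K, T) = 52; 109 ⊕ 52 = 89.
P5: T = 103, S = E(K, T) = 60; 16 ⊕ 60 = 44.

P1 = 219, P2 = 166, P3 = 133, P4 = 89, P5 = 44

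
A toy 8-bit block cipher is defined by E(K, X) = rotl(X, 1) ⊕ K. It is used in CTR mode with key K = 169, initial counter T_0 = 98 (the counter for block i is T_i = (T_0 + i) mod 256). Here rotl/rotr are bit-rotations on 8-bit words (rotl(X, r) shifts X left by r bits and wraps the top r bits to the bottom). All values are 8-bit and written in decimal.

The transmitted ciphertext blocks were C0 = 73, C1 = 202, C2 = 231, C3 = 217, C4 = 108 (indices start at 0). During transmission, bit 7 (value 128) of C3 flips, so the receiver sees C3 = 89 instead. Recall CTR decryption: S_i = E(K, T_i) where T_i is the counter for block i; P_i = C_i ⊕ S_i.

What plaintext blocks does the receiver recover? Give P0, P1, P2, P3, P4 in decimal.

P0 = 36, P1 = 165, P2 = 134, P3 = 58, P4 = 9

Only C3 changed, to 89. In CTR, a change in C_i flips the same bit in P_i only; the keystream is unaffected. Decrypting the received ciphertext:
P0: T = 98, S = E(K, T) = 109; 73 ⊕ 109 = 36.
P1: T = 99, S = E(K, T) = 111; 202 ⊕ 111 = 165.
P2: T = 100, S = E(K, T) = 97; 231 ⊕ 97 = 134.
P3: T = 101, S = E(K, T) = 99; 89 ⊕ 99 = 58.
P4: T = 102, S = E(K, T) = 101; 108 ⊕ 101 = 9.
Blocks that differ from the original plaintext: P3.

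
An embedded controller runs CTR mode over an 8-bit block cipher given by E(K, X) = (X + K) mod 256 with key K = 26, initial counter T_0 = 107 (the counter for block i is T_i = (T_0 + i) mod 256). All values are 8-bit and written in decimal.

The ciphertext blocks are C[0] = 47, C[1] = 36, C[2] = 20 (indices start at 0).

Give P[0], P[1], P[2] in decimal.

CTR decryption: S_i = E(K, T_i) where T_i is the counter for block i; P_i = C_i ⊕ S_i.
P[0]: T = 107, S = E(K, T) = 133; 47 ⊕ 133 = 170.
P[1]: T = 108, S = E(K, T) = 134; 36 ⊕ 134 = 162.
P[2]: T = 109, S = E(K, T) = 135; 20 ⊕ 135 = 147.

P[0] = 170, P[1] = 162, P[2] = 147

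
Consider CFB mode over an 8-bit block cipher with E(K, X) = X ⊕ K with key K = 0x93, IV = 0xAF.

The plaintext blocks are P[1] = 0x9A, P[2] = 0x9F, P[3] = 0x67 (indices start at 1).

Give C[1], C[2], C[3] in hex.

CFB encryption: C_i = P_i ⊕ E(K, C_{i−1}), with C_{0} = IV.
C[1]: E(K, 0xAF) = 0x3C; 0x9A ⊕ 0x3C = 0xA6.
C[2]: E(K, 0xA6) = 0x35; 0x9F ⊕ 0x35 = 0xAA.
C[3]: E(K, 0xAA) = 0x39; 0x67 ⊕ 0x39 = 0x5E.

C[1] = 0xA6, C[2] = 0xAA, C[3] = 0x5E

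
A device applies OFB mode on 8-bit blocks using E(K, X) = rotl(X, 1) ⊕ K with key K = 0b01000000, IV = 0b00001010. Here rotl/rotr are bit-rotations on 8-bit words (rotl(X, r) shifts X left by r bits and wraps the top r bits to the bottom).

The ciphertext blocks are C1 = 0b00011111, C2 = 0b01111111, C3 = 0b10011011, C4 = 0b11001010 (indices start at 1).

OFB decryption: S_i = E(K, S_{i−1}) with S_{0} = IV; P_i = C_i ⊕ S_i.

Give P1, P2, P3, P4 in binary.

P1: S = E(K, 0b00001010) = 0b01010100; 0b00011111 ⊕ 0b01010100 = 0b01001011.
P2: S = E(K, 0b01010100) = 0b11101000; 0b01111111 ⊕ 0b11101000 = 0b10010111.
P3: S = E(K, 0b11101000) = 0b10010001; 0b10011011 ⊕ 0b10010001 = 0b00001010.
P4: S = E(K, 0b10010001) = 0b01100011; 0b11001010 ⊕ 0b01100011 = 0b10101001.

P1 = 0b01001011, P2 = 0b10010111, P3 = 0b00001010, P4 = 0b10101001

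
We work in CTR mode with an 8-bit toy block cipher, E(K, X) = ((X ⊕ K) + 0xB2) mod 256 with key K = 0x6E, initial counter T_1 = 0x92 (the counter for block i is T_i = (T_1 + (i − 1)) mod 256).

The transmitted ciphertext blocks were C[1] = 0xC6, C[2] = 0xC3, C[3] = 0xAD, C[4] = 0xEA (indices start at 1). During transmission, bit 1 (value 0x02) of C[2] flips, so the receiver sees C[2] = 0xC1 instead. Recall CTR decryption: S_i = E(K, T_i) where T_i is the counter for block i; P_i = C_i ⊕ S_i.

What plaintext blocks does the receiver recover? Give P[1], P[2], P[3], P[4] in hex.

Only C[2] changed, to 0xC1. In CTR, a change in C_i flips the same bit in P_i only; the keystream is unaffected. Decrypting the received ciphertext:
P[1]: T = 0x92, S = E(K, T) = 0xAE; 0xC6 ⊕ 0xAE = 0x68.
P[2]: T = 0x93, S = E(K, T) = 0xAF; 0xC1 ⊕ 0xAF = 0x6E.
P[3]: T = 0x94, S = E(K, T) = 0xAC; 0xAD ⊕ 0xAC = 0x01.
P[4]: T = 0x95, S = E(K, T) = 0xAD; 0xEA ⊕ 0xAD = 0x47.
Blocks that differ from the original plaintext: P[2].

P[1] = 0x68, P[2] = 0x6E, P[3] = 0x01, P[4] = 0x47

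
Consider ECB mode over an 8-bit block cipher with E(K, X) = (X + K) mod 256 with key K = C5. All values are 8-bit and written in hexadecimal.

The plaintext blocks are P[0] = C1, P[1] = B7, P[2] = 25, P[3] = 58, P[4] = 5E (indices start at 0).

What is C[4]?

C[4] = 23

ECB encryption: C_i = E(K, P_i).
C[4]: E(K, 5E) = 23.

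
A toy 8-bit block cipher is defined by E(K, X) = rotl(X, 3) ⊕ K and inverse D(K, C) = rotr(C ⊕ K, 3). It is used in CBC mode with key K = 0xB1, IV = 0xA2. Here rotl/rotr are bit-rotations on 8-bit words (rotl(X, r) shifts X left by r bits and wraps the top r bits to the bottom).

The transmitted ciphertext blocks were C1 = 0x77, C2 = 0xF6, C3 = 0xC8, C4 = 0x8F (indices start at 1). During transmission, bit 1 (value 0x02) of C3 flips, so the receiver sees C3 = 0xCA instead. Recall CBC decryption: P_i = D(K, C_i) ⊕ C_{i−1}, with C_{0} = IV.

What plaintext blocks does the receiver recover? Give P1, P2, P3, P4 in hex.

Only C3 changed, to 0xCA. In CBC, a change in C_i garbles P_i and flips the same bit in P_{i+1}. Decrypting the received ciphertext:
P1: D(K, 0x77) = 0xD8; 0xD8 ⊕ 0xA2 = 0x7A.
P2: D(K, 0xF6) = 0xE8; 0xE8 ⊕ 0x77 = 0x9F.
P3: D(K, 0xCA) = 0x6F; 0x6F ⊕ 0xF6 = 0x99.
P4: D(K, 0x8F) = 0xC7; 0xC7 ⊕ 0xCA = 0x0D.
Blocks that differ from the original plaintext: P3, P4.

P1 = 0x7A, P2 = 0x9F, P3 = 0x99, P4 = 0x0D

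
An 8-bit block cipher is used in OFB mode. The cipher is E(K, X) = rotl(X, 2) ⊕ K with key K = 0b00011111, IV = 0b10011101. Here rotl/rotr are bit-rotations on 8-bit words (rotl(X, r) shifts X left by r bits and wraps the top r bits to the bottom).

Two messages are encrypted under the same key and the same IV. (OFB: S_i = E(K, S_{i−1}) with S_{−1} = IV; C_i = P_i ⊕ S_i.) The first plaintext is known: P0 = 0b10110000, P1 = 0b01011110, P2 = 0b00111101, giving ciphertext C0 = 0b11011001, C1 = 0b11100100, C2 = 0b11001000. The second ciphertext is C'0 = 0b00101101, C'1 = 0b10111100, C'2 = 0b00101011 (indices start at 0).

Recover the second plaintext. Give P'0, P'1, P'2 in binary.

In OFB with a reused IV, both messages share the same keystream S_i, so C_i ⊕ C'_i = P_i ⊕ P'_i and thus P'_i = P_i ⊕ C_i ⊕ C'_i.
P'0: 0b10110000 ⊕ 0b11011001 ⊕ 0b00101101 = 0b01000100.
P'1: 0b01011110 ⊕ 0b11100100 ⊕ 0b10111100 = 0b00000110.
P'2: 0b00111101 ⊕ 0b11001000 ⊕ 0b00101011 = 0b11011110.

P'0 = 0b01000100, P'1 = 0b00000110, P'2 = 0b11011110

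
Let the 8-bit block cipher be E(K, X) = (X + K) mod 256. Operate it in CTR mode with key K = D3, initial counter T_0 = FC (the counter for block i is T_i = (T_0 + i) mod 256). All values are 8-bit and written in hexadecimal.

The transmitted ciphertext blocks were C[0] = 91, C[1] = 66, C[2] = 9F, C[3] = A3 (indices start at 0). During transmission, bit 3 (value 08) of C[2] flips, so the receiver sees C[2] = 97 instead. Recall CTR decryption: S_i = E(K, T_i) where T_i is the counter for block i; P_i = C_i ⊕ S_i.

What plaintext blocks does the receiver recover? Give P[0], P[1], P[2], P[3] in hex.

P[0] = 5E, P[1] = B6, P[2] = 46, P[3] = 71

Only C[2] changed, to 97. In CTR, a change in C_i flips the same bit in P_i only; the keystream is unaffected. Decrypting the received ciphertext:
P[0]: T = FC, S = E(K, T) = CF; 91 ⊕ CF = 5E.
P[1]: T = FD, S = E(K, T) = D0; 66 ⊕ D0 = B6.
P[2]: T = FE, S = E(K, T) = D1; 97 ⊕ D1 = 46.
P[3]: T = FF, S = E(K, T) = D2; A3 ⊕ D2 = 71.
Blocks that differ from the original plaintext: P[2].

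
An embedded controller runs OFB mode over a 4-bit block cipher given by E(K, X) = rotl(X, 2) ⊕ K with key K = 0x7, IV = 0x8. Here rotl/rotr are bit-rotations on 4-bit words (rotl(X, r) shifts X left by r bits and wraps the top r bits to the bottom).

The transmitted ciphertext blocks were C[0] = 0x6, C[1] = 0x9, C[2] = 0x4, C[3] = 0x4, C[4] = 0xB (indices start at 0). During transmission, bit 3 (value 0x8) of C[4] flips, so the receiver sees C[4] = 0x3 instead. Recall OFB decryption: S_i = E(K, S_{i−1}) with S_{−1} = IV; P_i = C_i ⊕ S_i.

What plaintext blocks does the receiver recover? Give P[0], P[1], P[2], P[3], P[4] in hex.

Only C[4] changed, to 0x3. In OFB, a change in C_i flips the same bit in P_i only; the keystream is unaffected. Decrypting the received ciphertext:
P[0]: S = E(K, 0x8) = 0x5; 0x6 ⊕ 0x5 = 0x3.
P[1]: S = E(K, 0x5) = 0x2; 0x9 ⊕ 0x2 = 0xB.
P[2]: S = E(K, 0x2) = 0xF; 0x4 ⊕ 0xF = 0xB.
P[3]: S = E(K, 0xF) = 0x8; 0x4 ⊕ 0x8 = 0xC.
P[4]: S = E(K, 0x8) = 0x5; 0x3 ⊕ 0x5 = 0x6.
Blocks that differ from the original plaintext: P[4].

P[0] = 0x3, P[1] = 0xB, P[2] = 0xB, P[3] = 0xC, P[4] = 0x6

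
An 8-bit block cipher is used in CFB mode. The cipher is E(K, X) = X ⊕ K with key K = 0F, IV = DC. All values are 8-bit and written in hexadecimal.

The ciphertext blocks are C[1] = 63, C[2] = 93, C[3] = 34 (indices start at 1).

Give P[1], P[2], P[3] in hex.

P[1] = B0, P[2] = FF, P[3] = A8

CFB decryption: P_i = C_i ⊕ E(K, C_{i−1}), with C_{0} = IV.
P[1]: E(K, DC) = D3; 63 ⊕ D3 = B0.
P[2]: E(K, 63) = 6C; 93 ⊕ 6C = FF.
P[3]: E(K, 93) = 9C; 34 ⊕ 9C = A8.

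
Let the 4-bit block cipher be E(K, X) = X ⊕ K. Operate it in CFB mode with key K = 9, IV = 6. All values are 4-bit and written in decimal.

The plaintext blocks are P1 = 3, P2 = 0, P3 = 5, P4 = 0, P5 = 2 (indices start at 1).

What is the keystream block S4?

0

CFB encryption: C_i = P_i ⊕ E(K, C_{i−1}), with C_{0} = IV.
C1: E(K, 6) = 15; 3 ⊕ 15 = 12.
C2: E(K, 12) = 5; 0 ⊕ 5 = 5.
C3: E(K, 5) = 12; 5 ⊕ 12 = 9.
C4: E(K, 9) = 0; 0 ⊕ 0 = 0.
So S4 = 0.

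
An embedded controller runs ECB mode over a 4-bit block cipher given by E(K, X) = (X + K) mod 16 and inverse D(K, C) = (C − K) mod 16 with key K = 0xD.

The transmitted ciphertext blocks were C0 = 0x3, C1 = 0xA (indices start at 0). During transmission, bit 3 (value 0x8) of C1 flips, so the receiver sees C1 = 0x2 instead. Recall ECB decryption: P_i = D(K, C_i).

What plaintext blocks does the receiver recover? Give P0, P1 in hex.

P0 = 0x6, P1 = 0x5

Only C1 changed, to 0x2. In ECB, a change in C_i affects only P_i. Decrypting the received ciphertext:
P0: D(K, 0x3) = 0x6.
P1: D(K, 0x2) = 0x5.
Blocks that differ from the original plaintext: P1.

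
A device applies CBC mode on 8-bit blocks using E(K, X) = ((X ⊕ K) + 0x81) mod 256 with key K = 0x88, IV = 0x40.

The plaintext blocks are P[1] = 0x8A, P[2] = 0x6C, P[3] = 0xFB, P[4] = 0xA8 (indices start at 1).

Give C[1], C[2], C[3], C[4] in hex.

CBC encryption: C_i = E(K, P_i ⊕ C_{i−1}), with C_{0} = IV.
C[1]: P[1] ⊕ 0x40 = 0xCA; E(K, 0xCA) = 0xC3.
C[2]: P[2] ⊕ 0xC3 = 0xAF; E(K, 0xAF) = 0xA8.
C[3]: P[3] ⊕ 0xA8 = 0x53; E(K, 0x53) = 0x5C.
C[4]: P[4] ⊕ 0x5C = 0xF4; E(K, 0xF4) = 0xFD.

C[1] = 0xC3, C[2] = 0xA8, C[3] = 0x5C, C[4] = 0xFD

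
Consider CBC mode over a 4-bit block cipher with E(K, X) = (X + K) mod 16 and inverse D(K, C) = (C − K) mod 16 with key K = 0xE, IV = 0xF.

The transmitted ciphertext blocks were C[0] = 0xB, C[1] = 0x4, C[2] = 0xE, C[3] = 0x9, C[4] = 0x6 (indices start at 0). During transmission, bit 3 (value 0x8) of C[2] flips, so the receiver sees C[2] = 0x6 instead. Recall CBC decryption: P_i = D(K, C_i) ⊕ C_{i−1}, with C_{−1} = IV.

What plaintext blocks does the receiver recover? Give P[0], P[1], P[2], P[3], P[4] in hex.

Only C[2] changed, to 0x6. In CBC, a change in C_i garbles P_i and flips the same bit in P_{i+1}. Decrypting the received ciphertext:
P[0]: D(K, 0xB) = 0xD; 0xD ⊕ 0xF = 0x2.
P[1]: D(K, 0x4) = 0x6; 0x6 ⊕ 0xB = 0xD.
P[2]: D(K, 0x6) = 0x8; 0x8 ⊕ 0x4 = 0xC.
P[3]: D(K, 0x9) = 0xB; 0xB ⊕ 0x6 = 0xD.
P[4]: D(K, 0x6) = 0x8; 0x8 ⊕ 0x9 = 0x1.
Blocks that differ from the original plaintext: P[2], P[3].

P[0] = 0x2, P[1] = 0xD, P[2] = 0xC, P[3] = 0xD, P[4] = 0x1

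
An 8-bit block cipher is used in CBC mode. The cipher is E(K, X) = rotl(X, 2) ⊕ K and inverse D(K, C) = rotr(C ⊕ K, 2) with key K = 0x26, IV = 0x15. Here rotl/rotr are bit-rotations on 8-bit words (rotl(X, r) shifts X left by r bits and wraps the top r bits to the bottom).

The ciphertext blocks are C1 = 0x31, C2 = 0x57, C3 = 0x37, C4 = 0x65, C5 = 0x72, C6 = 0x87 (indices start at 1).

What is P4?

P4 = 0xE7

CBC decryption: P_i = D(K, C_i) ⊕ C_{i−1}, with C_{0} = IV.
P4: D(K, 0x65) = 0xD0; 0xD0 ⊕ 0x37 = 0xE7.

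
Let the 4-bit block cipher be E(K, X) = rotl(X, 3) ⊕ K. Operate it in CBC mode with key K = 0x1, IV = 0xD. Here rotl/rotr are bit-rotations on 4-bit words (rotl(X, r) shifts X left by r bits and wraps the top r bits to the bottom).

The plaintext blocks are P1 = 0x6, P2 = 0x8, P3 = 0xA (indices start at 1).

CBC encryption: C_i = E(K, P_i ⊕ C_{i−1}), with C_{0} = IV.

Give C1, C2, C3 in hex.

C1 = 0xC, C2 = 0x3, C3 = 0xD

C1: P1 ⊕ 0xD = 0xB; E(K, 0xB) = 0xC.
C2: P2 ⊕ 0xC = 0x4; E(K, 0x4) = 0x3.
C3: P3 ⊕ 0x3 = 0x9; E(K, 0x9) = 0xD.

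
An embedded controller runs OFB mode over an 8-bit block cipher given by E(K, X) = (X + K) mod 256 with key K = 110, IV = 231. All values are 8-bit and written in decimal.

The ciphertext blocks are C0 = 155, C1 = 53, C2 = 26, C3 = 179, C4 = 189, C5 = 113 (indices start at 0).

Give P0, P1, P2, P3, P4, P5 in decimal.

P0 = 206, P1 = 246, P2 = 43, P3 = 44, P4 = 176, P5 = 10

OFB decryption: S_i = E(K, S_{i−1}) with S_{−1} = IV; P_i = C_i ⊕ S_i.
P0: S = E(K, 231) = 85; 155 ⊕ 85 = 206.
P1: S = E(K, 85) = 195; 53 ⊕ 195 = 246.
P2: S = E(K, 195) = 49; 26 ⊕ 49 = 43.
P3: S = E(K, 49) = 159; 179 ⊕ 159 = 44.
P4: S = E(K, 159) = 13; 189 ⊕ 13 = 176.
P5: S = E(K, 13) = 123; 113 ⊕ 123 = 10.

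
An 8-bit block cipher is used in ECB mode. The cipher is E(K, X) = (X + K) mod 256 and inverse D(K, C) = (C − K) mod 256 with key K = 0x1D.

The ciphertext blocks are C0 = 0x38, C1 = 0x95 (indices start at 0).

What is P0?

P0 = 0x1B

ECB decryption: P_i = D(K, C_i).
P0: D(K, 0x38) = 0x1B.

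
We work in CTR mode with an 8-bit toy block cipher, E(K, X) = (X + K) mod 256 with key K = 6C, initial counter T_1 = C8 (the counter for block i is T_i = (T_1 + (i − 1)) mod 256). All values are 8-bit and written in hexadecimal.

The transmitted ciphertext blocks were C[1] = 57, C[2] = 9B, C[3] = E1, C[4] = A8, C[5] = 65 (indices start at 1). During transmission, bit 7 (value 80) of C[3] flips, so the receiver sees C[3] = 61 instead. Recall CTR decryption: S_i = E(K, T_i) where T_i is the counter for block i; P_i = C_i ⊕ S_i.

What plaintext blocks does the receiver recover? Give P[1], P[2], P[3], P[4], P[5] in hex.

P[1] = 63, P[2] = AE, P[3] = 57, P[4] = 9F, P[5] = 5D

Only C[3] changed, to 61. In CTR, a change in C_i flips the same bit in P_i only; the keystream is unaffected. Decrypting the received ciphertext:
P[1]: T = C8, S = E(K, T) = 34; 57 ⊕ 34 = 63.
P[2]: T = C9, S = E(K, T) = 35; 9B ⊕ 35 = AE.
P[3]: T = CA, S = E(K, T) = 36; 61 ⊕ 36 = 57.
P[4]: T = CB, S = E(K, T) = 37; A8 ⊕ 37 = 9F.
P[5]: T = CC, S = E(K, T) = 38; 65 ⊕ 38 = 5D.
Blocks that differ from the original plaintext: P[3].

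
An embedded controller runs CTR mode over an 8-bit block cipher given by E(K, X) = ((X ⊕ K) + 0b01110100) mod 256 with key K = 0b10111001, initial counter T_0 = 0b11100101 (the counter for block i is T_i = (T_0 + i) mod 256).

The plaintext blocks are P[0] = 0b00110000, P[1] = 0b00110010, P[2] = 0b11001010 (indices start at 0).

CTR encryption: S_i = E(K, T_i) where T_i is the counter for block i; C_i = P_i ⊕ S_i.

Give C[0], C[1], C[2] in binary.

C[0]: T = 0b11100101, S = E(K, T) = 0b11010000; 0b00110000 ⊕ 0b11010000 = 0b11100000.
C[1]: T = 0b11100110, S = E(K, T) = 0b11010011; 0b00110010 ⊕ 0b11010011 = 0b11100001.
C[2]: T = 0b11100111, S = E(K, T) = 0b11010010; 0b11001010 ⊕ 0b11010010 = 0b00011000.

C[0] = 0b11100000, C[1] = 0b11100001, C[2] = 0b00011000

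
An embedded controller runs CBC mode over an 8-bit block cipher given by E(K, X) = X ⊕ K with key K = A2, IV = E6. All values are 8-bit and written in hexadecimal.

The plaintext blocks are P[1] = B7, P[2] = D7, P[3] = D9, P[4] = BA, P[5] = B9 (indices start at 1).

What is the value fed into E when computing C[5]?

5C

CBC encryption: C_i = E(K, P_i ⊕ C_{i−1}), with C_{0} = IV.
C[1]: P[1] ⊕ E6 = 51; E(K, 51) = F3.
C[2]: P[2] ⊕ F3 = 24; E(K, 24) = 86.
C[3]: P[3] ⊕ 86 = 5F; E(K, 5F) = FD.
C[4]: P[4] ⊕ FD = 47; E(K, 47) = E5.
C[5]: P[5] ⊕ E5 = 5C; E(K, 5C) = FE.
So the input to E for block [5] is 5C.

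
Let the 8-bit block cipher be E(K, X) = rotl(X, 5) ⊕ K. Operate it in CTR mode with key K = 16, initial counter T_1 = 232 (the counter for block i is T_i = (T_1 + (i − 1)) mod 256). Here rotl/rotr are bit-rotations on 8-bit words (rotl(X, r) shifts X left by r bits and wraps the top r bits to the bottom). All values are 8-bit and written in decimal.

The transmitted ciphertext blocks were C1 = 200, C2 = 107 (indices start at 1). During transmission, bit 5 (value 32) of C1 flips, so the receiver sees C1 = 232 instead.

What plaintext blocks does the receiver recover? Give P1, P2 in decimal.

CTR decryption: S_i = E(K, T_i) where T_i is the counter for block i; P_i = C_i ⊕ S_i.
Only C1 changed, to 232. In CTR, a change in C_i flips the same bit in P_i only; the keystream is unaffected. Decrypting the received ciphertext:
P1: T = 232, S = E(K, T) = 13; 232 ⊕ 13 = 229.
P2: T = 233, S = E(K, T) = 45; 107 ⊕ 45 = 70.
Blocks that differ from the original plaintext: P1.

P1 = 229, P2 = 70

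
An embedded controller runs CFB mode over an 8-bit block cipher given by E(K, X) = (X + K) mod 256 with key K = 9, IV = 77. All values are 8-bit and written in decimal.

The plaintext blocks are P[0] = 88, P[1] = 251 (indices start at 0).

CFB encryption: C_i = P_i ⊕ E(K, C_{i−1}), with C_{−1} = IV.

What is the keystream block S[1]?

C[0]: E(K, 77) = 86; 88 ⊕ 86 = 14.
C[1]: E(K, 14) = 23; 251 ⊕ 23 = 236.
So S[1] = 23.

23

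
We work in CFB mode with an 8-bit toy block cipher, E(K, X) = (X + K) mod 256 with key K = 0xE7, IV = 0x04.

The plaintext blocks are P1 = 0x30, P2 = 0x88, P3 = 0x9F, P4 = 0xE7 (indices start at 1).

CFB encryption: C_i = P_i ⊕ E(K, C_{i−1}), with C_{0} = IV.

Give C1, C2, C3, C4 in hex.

C1: E(K, 0x04) = 0xEB; 0x30 ⊕ 0xEB = 0xDB.
C2: E(K, 0xDB) = 0xC2; 0x88 ⊕ 0xC2 = 0x4A.
C3: E(K, 0x4A) = 0x31; 0x9F ⊕ 0x31 = 0xAE.
C4: E(K, 0xAE) = 0x95; 0xE7 ⊕ 0x95 = 0x72.

C1 = 0xDB, C2 = 0x4A, C3 = 0xAE, C4 = 0x72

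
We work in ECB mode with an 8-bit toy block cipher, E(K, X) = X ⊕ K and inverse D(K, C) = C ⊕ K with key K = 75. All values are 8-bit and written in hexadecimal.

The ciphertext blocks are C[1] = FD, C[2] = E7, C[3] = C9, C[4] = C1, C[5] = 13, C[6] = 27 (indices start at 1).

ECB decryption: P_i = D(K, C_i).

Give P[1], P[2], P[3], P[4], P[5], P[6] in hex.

P[1]: D(K, FD) = 88.
P[2]: D(K, E7) = 92.
P[3]: D(K, C9) = BC.
P[4]: D(K, C1) = B4.
P[5]: D(K, 13) = 66.
P[6]: D(K, 27) = 52.

P[1] = 88, P[2] = 92, P[3] = BC, P[4] = B4, P[5] = 66, P[6] = 52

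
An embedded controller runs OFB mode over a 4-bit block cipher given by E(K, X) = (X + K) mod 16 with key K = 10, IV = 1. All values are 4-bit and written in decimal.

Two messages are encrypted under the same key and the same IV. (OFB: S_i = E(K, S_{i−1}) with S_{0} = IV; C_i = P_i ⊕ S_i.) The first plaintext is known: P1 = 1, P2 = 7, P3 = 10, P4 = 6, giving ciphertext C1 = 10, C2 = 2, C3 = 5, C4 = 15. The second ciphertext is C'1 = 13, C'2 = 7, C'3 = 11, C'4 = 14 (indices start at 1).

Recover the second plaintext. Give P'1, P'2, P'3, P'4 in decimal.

In OFB with a reused IV, both messages share the same keystream S_i, so C_i ⊕ C'_i = P_i ⊕ P'_i and thus P'_i = P_i ⊕ C_i ⊕ C'_i.
P'1: 1 ⊕ 10 ⊕ 13 = 6.
P'2: 7 ⊕ 2 ⊕ 7 = 2.
P'3: 10 ⊕ 5 ⊕ 11 = 4.
P'4: 6 ⊕ 15 ⊕ 14 = 7.

P'1 = 6, P'2 = 2, P'3 = 4, P'4 = 7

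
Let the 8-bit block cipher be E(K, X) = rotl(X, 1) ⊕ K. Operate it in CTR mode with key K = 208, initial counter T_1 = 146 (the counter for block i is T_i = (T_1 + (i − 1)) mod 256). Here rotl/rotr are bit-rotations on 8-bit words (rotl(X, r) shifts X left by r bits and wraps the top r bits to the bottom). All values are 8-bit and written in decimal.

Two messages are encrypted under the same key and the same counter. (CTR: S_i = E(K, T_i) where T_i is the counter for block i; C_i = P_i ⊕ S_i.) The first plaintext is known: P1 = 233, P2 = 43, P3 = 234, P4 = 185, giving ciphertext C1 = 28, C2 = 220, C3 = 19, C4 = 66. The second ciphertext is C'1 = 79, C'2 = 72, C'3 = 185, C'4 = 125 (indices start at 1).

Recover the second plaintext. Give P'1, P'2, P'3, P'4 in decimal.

P'1 = 186, P'2 = 191, P'3 = 64, P'4 = 134

In CTR with a reused counter, both messages share the same keystream S_i, so C_i ⊕ C'_i = P_i ⊕ P'_i and thus P'_i = P_i ⊕ C_i ⊕ C'_i.
P'1: 233 ⊕ 28 ⊕ 79 = 186.
P'2: 43 ⊕ 220 ⊕ 72 = 191.
P'3: 234 ⊕ 19 ⊕ 185 = 64.
P'4: 185 ⊕ 66 ⊕ 125 = 134.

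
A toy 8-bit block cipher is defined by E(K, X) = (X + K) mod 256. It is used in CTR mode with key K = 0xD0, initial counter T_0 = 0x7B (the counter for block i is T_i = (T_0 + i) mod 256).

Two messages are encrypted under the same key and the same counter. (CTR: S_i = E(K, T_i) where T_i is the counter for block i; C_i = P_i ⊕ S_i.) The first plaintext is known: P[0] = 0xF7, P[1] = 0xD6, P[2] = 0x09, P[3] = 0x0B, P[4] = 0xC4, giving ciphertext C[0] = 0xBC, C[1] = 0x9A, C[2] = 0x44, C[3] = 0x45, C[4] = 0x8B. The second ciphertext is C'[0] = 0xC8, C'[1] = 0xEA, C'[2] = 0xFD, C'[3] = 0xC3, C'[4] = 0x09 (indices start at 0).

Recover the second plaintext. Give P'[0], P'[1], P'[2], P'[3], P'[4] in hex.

In CTR with a reused counter, both messages share the same keystream S_i, so C_i ⊕ C'_i = P_i ⊕ P'_i and thus P'_i = P_i ⊕ C_i ⊕ C'_i.
P'[0]: 0xF7 ⊕ 0xBC ⊕ 0xC8 = 0x83.
P'[1]: 0xD6 ⊕ 0x9A ⊕ 0xEA = 0xA6.
P'[2]: 0x09 ⊕ 0x44 ⊕ 0xFD = 0xB0.
P'[3]: 0x0B ⊕ 0x45 ⊕ 0xC3 = 0x8D.
P'[4]: 0xC4 ⊕ 0x8B ⊕ 0x09 = 0x46.

P'[0] = 0x83, P'[1] = 0xA6, P'[2] = 0xB0, P'[3] = 0x8D, P'[4] = 0x46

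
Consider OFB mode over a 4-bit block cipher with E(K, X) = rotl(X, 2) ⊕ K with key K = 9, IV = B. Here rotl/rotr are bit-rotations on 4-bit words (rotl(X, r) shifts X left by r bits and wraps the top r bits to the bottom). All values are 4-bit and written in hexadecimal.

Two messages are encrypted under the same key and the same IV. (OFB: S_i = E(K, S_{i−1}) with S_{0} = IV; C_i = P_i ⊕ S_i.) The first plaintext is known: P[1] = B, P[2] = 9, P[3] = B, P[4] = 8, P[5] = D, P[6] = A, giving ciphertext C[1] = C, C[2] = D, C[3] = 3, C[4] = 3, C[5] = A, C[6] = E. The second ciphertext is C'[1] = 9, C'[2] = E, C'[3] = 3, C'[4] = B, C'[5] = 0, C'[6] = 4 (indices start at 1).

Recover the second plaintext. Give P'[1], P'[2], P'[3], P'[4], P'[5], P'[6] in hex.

In OFB with a reused IV, both messages share the same keystream S_i, so C_i ⊕ C'_i = P_i ⊕ P'_i and thus P'_i = P_i ⊕ C_i ⊕ C'_i.
P'[1]: B ⊕ C ⊕ 9 = E.
P'[2]: 9 ⊕ D ⊕ E = A.
P'[3]: B ⊕ 3 ⊕ 3 = B.
P'[4]: 8 ⊕ 3 ⊕ B = 0.
P'[5]: D ⊕ A ⊕ 0 = 7.
P'[6]: A ⊕ E ⊕ 4 = 0.

P'[1] = E, P'[2] = A, P'[3] = B, P'[4] = 0, P'[5] = 7, P'[6] = 0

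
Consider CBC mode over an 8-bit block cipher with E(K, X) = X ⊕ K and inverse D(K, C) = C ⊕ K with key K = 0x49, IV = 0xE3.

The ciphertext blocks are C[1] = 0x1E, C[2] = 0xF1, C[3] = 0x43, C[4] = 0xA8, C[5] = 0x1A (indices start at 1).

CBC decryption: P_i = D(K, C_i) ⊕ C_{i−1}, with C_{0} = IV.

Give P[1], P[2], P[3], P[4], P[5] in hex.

P[1] = 0xB4, P[2] = 0xA6, P[3] = 0xFB, P[4] = 0xA2, P[5] = 0xFB

P[1]: D(K, 0x1E) = 0x57; 0x57 ⊕ 0xE3 = 0xB4.
P[2]: D(K, 0xF1) = 0xB8; 0xB8 ⊕ 0x1E = 0xA6.
P[3]: D(K, 0x43) = 0x0A; 0x0A ⊕ 0xF1 = 0xFB.
P[4]: D(K, 0xA8) = 0xE1; 0xE1 ⊕ 0x43 = 0xA2.
P[5]: D(K, 0x1A) = 0x53; 0x53 ⊕ 0xA8 = 0xFB.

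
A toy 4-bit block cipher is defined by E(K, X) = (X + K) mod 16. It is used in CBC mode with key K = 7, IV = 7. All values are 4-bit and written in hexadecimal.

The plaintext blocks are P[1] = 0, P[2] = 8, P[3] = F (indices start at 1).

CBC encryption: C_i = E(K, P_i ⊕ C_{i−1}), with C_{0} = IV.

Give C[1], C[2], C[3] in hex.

C[1]: P[1] ⊕ 7 = 7; E(K, 7) = E.
C[2]: P[2] ⊕ E = 6; E(K, 6) = D.
C[3]: P[3] ⊕ D = 2; E(K, 2) = 9.

C[1] = E, C[2] = D, C[3] = 9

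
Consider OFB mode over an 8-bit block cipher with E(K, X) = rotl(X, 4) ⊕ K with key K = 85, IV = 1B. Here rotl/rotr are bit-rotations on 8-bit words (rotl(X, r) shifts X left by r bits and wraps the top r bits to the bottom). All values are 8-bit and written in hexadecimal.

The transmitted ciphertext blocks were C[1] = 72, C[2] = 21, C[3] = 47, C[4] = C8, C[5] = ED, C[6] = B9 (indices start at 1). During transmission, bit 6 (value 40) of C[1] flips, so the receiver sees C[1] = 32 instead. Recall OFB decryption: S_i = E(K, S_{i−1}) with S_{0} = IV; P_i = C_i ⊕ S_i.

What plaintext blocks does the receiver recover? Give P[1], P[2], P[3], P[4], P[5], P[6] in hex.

P[1] = 06, P[2] = E7, P[3] = AE, P[4] = D3, P[5] = D9, P[6] = 7F

Only C[1] changed, to 32. In OFB, a change in C_i flips the same bit in P_i only; the keystream is unaffected. Decrypting the received ciphertext:
P[1]: S = E(K, 1B) = 34; 32 ⊕ 34 = 06.
P[2]: S = E(K, 34) = C6; 21 ⊕ C6 = E7.
P[3]: S = E(K, C6) = E9; 47 ⊕ E9 = AE.
P[4]: S = E(K, E9) = 1B; C8 ⊕ 1B = D3.
P[5]: S = E(K, 1B) = 34; ED ⊕ 34 = D9.
P[6]: S = E(K, 34) = C6; B9 ⊕ C6 = 7F.
Blocks that differ from the original plaintext: P[1].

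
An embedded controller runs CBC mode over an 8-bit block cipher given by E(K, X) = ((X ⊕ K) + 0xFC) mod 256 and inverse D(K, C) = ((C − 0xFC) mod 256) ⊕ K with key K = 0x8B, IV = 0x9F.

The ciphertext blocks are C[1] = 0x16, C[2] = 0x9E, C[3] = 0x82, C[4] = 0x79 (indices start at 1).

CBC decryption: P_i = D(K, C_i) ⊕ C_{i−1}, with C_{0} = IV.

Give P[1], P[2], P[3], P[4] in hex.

P[1] = 0x0E, P[2] = 0x3F, P[3] = 0x93, P[4] = 0x74

P[1]: D(K, 0x16) = 0x91; 0x91 ⊕ 0x9F = 0x0E.
P[2]: D(K, 0x9E) = 0x29; 0x29 ⊕ 0x16 = 0x3F.
P[3]: D(K, 0x82) = 0x0D; 0x0D ⊕ 0x9E = 0x93.
P[4]: D(K, 0x79) = 0xF6; 0xF6 ⊕ 0x82 = 0x74.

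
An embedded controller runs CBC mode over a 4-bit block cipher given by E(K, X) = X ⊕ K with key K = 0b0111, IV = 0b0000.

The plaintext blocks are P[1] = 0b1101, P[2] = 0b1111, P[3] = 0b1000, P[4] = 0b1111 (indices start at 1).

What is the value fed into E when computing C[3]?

0b1010

CBC encryption: C_i = E(K, P_i ⊕ C_{i−1}), with C_{0} = IV.
C[1]: P[1] ⊕ 0b0000 = 0b1101; E(K, 0b1101) = 0b1010.
C[2]: P[2] ⊕ 0b1010 = 0b0101; E(K, 0b0101) = 0b0010.
C[3]: P[3] ⊕ 0b0010 = 0b1010; E(K, 0b1010) = 0b1101.
So the input to E for block [3] is 0b1010.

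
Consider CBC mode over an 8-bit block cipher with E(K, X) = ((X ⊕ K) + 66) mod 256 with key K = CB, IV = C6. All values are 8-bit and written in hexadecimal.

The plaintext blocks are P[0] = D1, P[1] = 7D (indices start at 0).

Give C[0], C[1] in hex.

CBC encryption: C_i = E(K, P_i ⊕ C_{i−1}), with C_{−1} = IV.
C[0]: P[0] ⊕ C6 = 17; E(K, 17) = 42.
C[1]: P[1] ⊕ 42 = 3F; E(K, 3F) = 5A.

C[0] = 42, C[1] = 5A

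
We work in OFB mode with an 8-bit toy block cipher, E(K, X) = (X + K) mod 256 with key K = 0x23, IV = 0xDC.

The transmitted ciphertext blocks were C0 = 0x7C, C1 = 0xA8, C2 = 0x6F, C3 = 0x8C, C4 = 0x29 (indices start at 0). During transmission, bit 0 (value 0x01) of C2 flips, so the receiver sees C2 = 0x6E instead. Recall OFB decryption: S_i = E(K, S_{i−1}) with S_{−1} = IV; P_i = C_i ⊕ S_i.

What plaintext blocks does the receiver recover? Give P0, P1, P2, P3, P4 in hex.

P0 = 0x83, P1 = 0x8A, P2 = 0x2B, P3 = 0xE4, P4 = 0xA2

Only C2 changed, to 0x6E. In OFB, a change in C_i flips the same bit in P_i only; the keystream is unaffected. Decrypting the received ciphertext:
P0: S = E(K, 0xDC) = 0xFF; 0x7C ⊕ 0xFF = 0x83.
P1: S = E(K, 0xFF) = 0x22; 0xA8 ⊕ 0x22 = 0x8A.
P2: S = E(K, 0x22) = 0x45; 0x6E ⊕ 0x45 = 0x2B.
P3: S = E(K, 0x45) = 0x68; 0x8C ⊕ 0x68 = 0xE4.
P4: S = E(K, 0x68) = 0x8B; 0x29 ⊕ 0x8B = 0xA2.
Blocks that differ from the original plaintext: P2.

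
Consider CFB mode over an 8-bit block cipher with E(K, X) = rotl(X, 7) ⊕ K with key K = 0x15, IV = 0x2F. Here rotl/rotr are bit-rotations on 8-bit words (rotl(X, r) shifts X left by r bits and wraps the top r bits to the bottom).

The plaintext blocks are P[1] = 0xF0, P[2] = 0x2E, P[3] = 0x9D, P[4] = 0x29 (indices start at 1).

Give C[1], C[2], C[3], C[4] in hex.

CFB encryption: C_i = P_i ⊕ E(K, C_{i−1}), with C_{0} = IV.
C[1]: E(K, 0x2F) = 0x82; 0xF0 ⊕ 0x82 = 0x72.
C[2]: E(K, 0x72) = 0x2C; 0x2E ⊕ 0x2C = 0x02.
C[3]: E(K, 0x02) = 0x14; 0x9D ⊕ 0x14 = 0x89.
C[4]: E(K, 0x89) = 0xD1; 0x29 ⊕ 0xD1 = 0xF8.

C[1] = 0x72, C[2] = 0x02, C[3] = 0x89, C[4] = 0xF8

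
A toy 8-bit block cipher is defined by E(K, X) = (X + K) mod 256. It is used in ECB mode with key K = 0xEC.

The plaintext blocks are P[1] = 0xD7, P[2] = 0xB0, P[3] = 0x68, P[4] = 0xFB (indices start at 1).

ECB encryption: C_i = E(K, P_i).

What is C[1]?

C[1]: E(K, 0xD7) = 0xC3.

C[1] = 0xC3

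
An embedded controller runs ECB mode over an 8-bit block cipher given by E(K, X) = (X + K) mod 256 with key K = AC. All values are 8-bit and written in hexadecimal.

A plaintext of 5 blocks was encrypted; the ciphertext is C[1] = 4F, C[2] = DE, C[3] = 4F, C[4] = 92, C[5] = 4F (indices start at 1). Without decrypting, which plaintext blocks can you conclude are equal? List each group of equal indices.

P[1] = P[3] = P[5]

ECB encrypts each block independently with the same key, so equal ciphertext blocks imply equal plaintext blocks.
C[1] = C[3] = C[5] = 4F, so P[1] = P[3] = P[5].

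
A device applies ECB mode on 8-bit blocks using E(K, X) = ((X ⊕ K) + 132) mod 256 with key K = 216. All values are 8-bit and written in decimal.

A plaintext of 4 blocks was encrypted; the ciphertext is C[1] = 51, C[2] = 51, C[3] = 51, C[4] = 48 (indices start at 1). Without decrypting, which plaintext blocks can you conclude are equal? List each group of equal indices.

ECB encrypts each block independently with the same key, so equal ciphertext blocks imply equal plaintext blocks.
C[1] = C[2] = C[3] = 51, so P[1] = P[2] = P[3].

P[1] = P[2] = P[3]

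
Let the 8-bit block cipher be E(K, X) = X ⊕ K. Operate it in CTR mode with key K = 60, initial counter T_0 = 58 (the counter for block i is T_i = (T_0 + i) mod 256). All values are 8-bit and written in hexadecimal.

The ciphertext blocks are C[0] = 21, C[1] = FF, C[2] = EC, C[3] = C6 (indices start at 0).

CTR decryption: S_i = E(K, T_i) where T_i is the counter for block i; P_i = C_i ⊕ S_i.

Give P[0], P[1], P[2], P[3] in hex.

P[0] = 19, P[1] = C6, P[2] = D6, P[3] = FD

P[0]: T = 58, S = E(K, T) = 38; 21 ⊕ 38 = 19.
P[1]: T = 59, S = E(K, T) = 39; FF ⊕ 39 = C6.
P[2]: T = 5A, S = E(K, T) = 3A; EC ⊕ 3A = D6.
P[3]: T = 5B, S = E(K, T) = 3B; C6 ⊕ 3B = FD.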